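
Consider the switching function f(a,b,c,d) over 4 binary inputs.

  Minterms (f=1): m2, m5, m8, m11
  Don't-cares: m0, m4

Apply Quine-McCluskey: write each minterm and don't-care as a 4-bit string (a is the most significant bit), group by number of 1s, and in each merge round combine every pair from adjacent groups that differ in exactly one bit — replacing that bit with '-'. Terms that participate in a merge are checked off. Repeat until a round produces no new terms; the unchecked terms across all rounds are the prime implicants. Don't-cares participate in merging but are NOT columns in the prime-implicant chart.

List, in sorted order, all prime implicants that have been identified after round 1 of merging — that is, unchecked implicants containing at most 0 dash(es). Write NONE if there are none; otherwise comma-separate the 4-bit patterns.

1011

size-2^0 implicants → 0000(✓)  0010(✓)  0100(✓)  0101(✓)  1000(✓)  1011
size-2^1 implicants → -000  0-00  00-0  010-
Unchecked terms (primes): -000, 0-00, 00-0, 010-, 1011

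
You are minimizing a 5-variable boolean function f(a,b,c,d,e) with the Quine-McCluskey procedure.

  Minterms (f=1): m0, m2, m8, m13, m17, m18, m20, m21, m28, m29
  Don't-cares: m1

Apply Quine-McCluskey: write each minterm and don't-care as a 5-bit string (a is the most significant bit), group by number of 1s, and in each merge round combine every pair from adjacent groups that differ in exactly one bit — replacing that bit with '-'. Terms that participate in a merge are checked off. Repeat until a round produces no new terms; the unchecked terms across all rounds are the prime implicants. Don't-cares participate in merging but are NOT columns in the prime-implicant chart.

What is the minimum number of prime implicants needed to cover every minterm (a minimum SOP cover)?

5

Round 0: 00000✓ 00001✓ 00010✓ 01000✓ 01101✓ 10001✓ 10010✓ 10100✓ 10101✓ 11100✓ 11101✓
Round 1: -0001 -0010 -1101 0-000 000-0 0000- 1-100✓ 1-101✓ 10-01 1010-✓ 1110-✓
Round 2: 1-10-
PIs = {-0001, -0010, -1101, 0-000, 000-0, 0000-, 1-10-, 10-01}
Coverage chart:
  m0: 0-000,000-0,0000-
  m2: -0010,000-0
  m8: 0-000 ←essential
  m13: -1101 ←essential
  m17: -0001,10-01
  m18: -0010 ←essential
  m20: 1-10- ←essential
  m21: 1-10-,10-01
  m28: 1-10- ←essential
  m29: -1101,1-10-
Essential: -0010, -1101, 0-000, 1-10-
Petrick residual → -0001
Min cover (5 terms): b'c'd'e + b'c'de' + bcd'e + a'c'd'e' + acd'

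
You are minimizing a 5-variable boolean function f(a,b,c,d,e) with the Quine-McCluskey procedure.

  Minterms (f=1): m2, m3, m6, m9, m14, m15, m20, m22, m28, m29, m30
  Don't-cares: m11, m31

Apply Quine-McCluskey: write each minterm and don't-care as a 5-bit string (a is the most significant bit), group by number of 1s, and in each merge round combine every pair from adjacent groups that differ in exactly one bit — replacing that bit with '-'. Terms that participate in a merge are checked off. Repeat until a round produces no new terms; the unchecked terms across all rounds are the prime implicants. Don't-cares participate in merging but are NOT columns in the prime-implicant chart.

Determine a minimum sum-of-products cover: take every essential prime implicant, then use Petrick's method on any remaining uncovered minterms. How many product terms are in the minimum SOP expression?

6

[col 0] 00010*, 00011*, 00110*, 01001*, 01011*, 01110*, 01111*, 10100*, 10110*, 11100*, 11101*, 11110*, 11111*
[col 1] -0110*, -1110*, -1111*, 0-011, 0-110*, 00-10, 0001-, 01-11, 010-1, 0111-*, 1-100*, 1-110*, 101-0*, 111-0*, 111-1*, 1110-*, 1111-*
[col 2] --110, -111-, 1-1-0, 111--
Prime implicants: --110, -111-, 0-011, 00-10, 0001-, 01-11, 010-1, 1-1-0, 111--
PI chart (minterm → PIs covering it):
  2 | 00-10,0001-
  3 | 0-011,0001-
  6 | --110,00-10
  9 | 010-1  (sole → essential)
  14 | --110,-111-
  15 | -111-,01-11
  20 | 1-1-0  (sole → essential)
  22 | --110,1-1-0
  28 | 1-1-0,111--
  29 | 111--  (sole → essential)
  30 | --110,-111-,1-1-0,111--
Essential prime implicants: 010-1, 1-1-0, 111--
Petrick residual → --110, -111-, 0001-
Minimum SOP uses 6 PIs: cde' + bcd + a'b'c'd + a'bc'e + ace' + abc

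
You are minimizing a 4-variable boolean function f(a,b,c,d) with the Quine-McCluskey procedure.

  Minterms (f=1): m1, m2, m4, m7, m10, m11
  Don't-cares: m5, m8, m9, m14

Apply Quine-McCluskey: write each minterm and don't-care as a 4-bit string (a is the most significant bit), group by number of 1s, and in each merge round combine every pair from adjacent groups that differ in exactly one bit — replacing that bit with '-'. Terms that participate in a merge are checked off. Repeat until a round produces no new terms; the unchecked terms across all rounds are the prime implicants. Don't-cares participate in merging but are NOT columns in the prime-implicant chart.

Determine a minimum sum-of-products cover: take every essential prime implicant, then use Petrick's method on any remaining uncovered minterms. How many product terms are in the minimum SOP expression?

size-2^0 implicants → 0001(✓)  0010(✓)  0100(✓)  0101(✓)  0111(✓)  1000(✓)  1001(✓)  1010(✓)  1011(✓)  1110(✓)
size-2^1 implicants → -001  -010  0-01  01-1  010-  1-10  10-0(✓)  10-1(✓)  100-(✓)  101-(✓)
size-2^2 implicants → 10--
Unchecked terms (primes): -001, -010, 0-01, 01-1, 010-, 1-10, 10--
Minterm coverage:
  m1 ⊆ -001,0-01
  m2 ⊆ -010 [E]
  m4 ⊆ 010- [E]
  m7 ⊆ 01-1 [E]
  m10 ⊆ -010,1-10,10--
  m11 ⊆ 10-- [E]
E = {-010, 01-1, 010-, 10--}
Petrick residual → -001
Cover = b'c'd + b'cd' + a'bd + a'bc' + ab'  |cover|=5

5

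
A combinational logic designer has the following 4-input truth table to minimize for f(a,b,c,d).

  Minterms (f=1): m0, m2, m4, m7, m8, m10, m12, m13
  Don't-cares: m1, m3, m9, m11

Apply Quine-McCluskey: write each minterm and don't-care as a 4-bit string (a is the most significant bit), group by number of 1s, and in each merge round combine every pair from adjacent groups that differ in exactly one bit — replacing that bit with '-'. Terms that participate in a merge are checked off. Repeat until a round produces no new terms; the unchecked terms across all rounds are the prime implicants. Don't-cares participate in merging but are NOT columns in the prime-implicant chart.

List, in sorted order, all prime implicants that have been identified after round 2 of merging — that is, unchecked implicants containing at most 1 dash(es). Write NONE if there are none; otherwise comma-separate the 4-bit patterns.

Round 0: 0000✓ 0001✓ 0010✓ 0011✓ 0100✓ 0111✓ 1000✓ 1001✓ 1010✓ 1011✓ 1100✓ 1101✓
Round 1: -000✓ -001✓ -010✓ -011✓ -100✓ 0-00✓ 0-11 00-0✓ 00-1✓ 000-✓ 001-✓ 1-00✓ 1-01✓ 10-0✓ 10-1✓ 100-✓ 101-✓ 110-✓
Round 2: --00 -0-0✓ -0-1✓ -00-✓ -01-✓ 00--✓ 1-0- 10--✓
Round 3: -0--
PIs = {--00, -0--, 0-11, 1-0-}

0-11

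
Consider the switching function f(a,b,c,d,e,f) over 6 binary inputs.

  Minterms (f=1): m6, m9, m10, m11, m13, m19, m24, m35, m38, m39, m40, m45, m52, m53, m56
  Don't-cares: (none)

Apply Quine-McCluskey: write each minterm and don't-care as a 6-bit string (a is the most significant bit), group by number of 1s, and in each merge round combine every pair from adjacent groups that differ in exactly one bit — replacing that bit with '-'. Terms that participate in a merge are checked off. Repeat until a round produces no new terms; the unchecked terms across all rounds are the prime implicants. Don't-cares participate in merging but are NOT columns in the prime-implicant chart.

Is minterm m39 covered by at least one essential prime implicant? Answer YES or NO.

YES

Round 0: 000110✓ 001001✓ 001010✓ 001011✓ 001101✓ 010011 011000✓ 100011✓ 100110✓ 100111✓ 101000✓ 101101✓ 110100✓ 110101✓ 111000✓
Round 1: -00110 -01101 -11000 001-01 0010-1 00101- 1-1000 100-11 10011- 11010-
PIs = {-00110, -01101, -11000, 001-01, 0010-1, 00101-, 010011, 1-1000, 100-11, 10011-, 11010-}
Coverage chart:
  m6: -00110 ←essential
  m9: 001-01,0010-1
  m10: 00101- ←essential
  m11: 0010-1,00101-
  m13: -01101,001-01
  m19: 010011 ←essential
  m24: -11000 ←essential
  m35: 100-11 ←essential
  m38: -00110,10011-
  m39: 100-11,10011-
  m40: 1-1000 ←essential
  m45: -01101 ←essential
  m52: 11010- ←essential
  m53: 11010- ←essential
  m56: -11000,1-1000
Essential: -00110, -01101, -11000, 00101-, 010011, 1-1000, 100-11, 11010-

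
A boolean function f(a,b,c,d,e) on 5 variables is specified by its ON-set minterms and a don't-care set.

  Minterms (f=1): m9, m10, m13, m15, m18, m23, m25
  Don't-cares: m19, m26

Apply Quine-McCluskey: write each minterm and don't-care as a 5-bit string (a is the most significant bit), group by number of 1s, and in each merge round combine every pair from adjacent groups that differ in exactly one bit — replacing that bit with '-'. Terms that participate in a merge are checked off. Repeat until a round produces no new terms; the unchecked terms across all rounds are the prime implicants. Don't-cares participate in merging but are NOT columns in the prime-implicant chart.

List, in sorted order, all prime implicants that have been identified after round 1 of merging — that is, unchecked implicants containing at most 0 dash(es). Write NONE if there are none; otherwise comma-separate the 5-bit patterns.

size-2^0 implicants → 01001(✓)  01010(✓)  01101(✓)  01111(✓)  10010(✓)  10011(✓)  10111(✓)  11001(✓)  11010(✓)
size-2^1 implicants → -1001  -1010  01-01  011-1  1-010  10-11  1001-
Unchecked terms (primes): -1001, -1010, 01-01, 011-1, 1-010, 10-11, 1001-

NONE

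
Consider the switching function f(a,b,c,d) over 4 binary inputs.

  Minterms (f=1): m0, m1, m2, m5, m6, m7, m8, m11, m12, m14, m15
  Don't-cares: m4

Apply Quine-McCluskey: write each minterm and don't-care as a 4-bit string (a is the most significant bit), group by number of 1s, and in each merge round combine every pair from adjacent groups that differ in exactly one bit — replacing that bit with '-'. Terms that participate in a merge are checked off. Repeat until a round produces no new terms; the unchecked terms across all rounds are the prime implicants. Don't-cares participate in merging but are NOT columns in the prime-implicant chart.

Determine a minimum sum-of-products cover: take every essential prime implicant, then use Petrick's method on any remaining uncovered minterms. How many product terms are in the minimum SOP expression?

5

[col 0] 0000*, 0001*, 0010*, 0100*, 0101*, 0110*, 0111*, 1000*, 1011*, 1100*, 1110*, 1111*
[col 1] -000*, -100*, -110*, -111*, 0-00*, 0-01*, 0-10*, 00-0*, 000-*, 01-0*, 01-1*, 010-*, 011-*, 1-00*, 1-11, 11-0*, 111-*
[col 2] --00, -1-0, -11-, 0--0, 0-0-, 01--
Prime implicants: --00, -1-0, -11-, 0--0, 0-0-, 01--, 1-11
PI chart (minterm → PIs covering it):
  0 | --00,0--0,0-0-
  1 | 0-0-  (sole → essential)
  2 | 0--0  (sole → essential)
  5 | 0-0-,01--
  6 | -1-0,-11-,0--0,01--
  7 | -11-,01--
  8 | --00  (sole → essential)
  11 | 1-11  (sole → essential)
  12 | --00,-1-0
  14 | -1-0,-11-
  15 | -11-,1-11
Essential prime implicants: --00, 0--0, 0-0-, 1-11
Petrick residual → -11-
Minimum SOP uses 5 PIs: c'd' + bc + a'd' + a'c' + acd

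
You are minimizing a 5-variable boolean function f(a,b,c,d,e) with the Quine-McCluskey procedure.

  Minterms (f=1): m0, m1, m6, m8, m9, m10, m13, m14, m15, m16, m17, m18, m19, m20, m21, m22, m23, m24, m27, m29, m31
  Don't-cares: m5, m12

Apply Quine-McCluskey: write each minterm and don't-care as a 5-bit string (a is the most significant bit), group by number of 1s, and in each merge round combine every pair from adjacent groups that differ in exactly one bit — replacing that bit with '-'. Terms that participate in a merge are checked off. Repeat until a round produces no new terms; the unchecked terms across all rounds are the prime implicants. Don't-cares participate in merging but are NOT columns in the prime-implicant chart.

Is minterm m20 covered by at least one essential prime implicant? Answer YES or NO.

YES

Round 0: 00000✓ 00001✓ 00101✓ 00110✓ 01000✓ 01001✓ 01010✓ 01100✓ 01101✓ 01110✓ 01111✓ 10000✓ 10001✓ 10010✓ 10011✓ 10100✓ 10101✓ 10110✓ 10111✓ 11000✓ 11011✓ 11101✓ 11111✓
Round 1: -0000✓ -0001✓ -0101✓ -0110 -1000✓ -1101✓ -1111✓ 0-000✓ 0-001✓ 0-101✓ 0-110 00-01✓ 0000-✓ 01-00✓ 01-01✓ 01-10✓ 010-0✓ 0100-✓ 011-0✓ 011-1✓ 0110-✓ 0111-✓ 1-000✓ 1-011✓ 1-101✓ 1-111✓ 10-00✓ 10-01✓ 10-10✓ 10-11✓ 100-0✓ 100-1✓ 1000-✓ 1001-✓ 101-0✓ 101-1✓ 1010-✓ 1011-✓ 11-11✓ 111-1✓
Round 2: --000 --101 -0-01 -000- -11-1 0--01 0-00- 01--0 01-0- 011-- 1--11 1-1-1 10--0✓ 10--1✓ 10-0-✓ 10-1-✓ 100--✓ 101--✓
Round 3: 10---
PIs = {--000, --101, -0-01, -000-, -0110, -11-1, 0--01, 0-00-, 0-110, 01--0, 01-0-, 011--, 1--11, 1-1-1, 10---}
Coverage chart:
  m0: --000,-000-,0-00-
  m1: -0-01,-000-,0--01,0-00-
  m6: -0110,0-110
  m8: --000,0-00-,01--0,01-0-
  m9: 0--01,0-00-,01-0-
  m10: 01--0 ←essential
  m13: --101,-11-1,0--01,01-0-,011--
  m14: 0-110,01--0,011--
  m15: -11-1,011--
  m16: --000,-000-,10---
  m17: -0-01,-000-,10---
  m18: 10--- ←essential
  m19: 1--11,10---
  m20: 10--- ←essential
  m21: --101,-0-01,1-1-1,10---
  m22: -0110,10---
  m23: 1--11,1-1-1,10---
  m24: --000 ←essential
  m27: 1--11 ←essential
  m29: --101,-11-1,1-1-1
  m31: -11-1,1--11,1-1-1
Essential: --000, 01--0, 1--11, 10---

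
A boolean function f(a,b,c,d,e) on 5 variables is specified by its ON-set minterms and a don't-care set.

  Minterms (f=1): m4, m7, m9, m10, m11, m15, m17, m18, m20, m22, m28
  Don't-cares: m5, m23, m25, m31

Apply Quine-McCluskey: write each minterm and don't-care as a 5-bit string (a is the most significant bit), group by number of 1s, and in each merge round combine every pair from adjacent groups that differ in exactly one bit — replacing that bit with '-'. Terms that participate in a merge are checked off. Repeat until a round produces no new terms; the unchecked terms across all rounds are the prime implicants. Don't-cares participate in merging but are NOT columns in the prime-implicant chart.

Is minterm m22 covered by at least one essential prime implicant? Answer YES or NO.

size-2^0 implicants → 00100(✓)  00101(✓)  00111(✓)  01001(✓)  01010(✓)  01011(✓)  01111(✓)  10001(✓)  10010(✓)  10100(✓)  10110(✓)  10111(✓)  11001(✓)  11100(✓)  11111(✓)
size-2^1 implicants → -0100  -0111(✓)  -1001  -1111(✓)  0-111(✓)  001-1  0010-  01-11  010-1  0101-  1-001  1-100  1-111(✓)  10-10  101-0  1011-
size-2^2 implicants → --111
Unchecked terms (primes): --111, -0100, -1001, 001-1, 0010-, 01-11, 010-1, 0101-, 1-001, 1-100, 10-10, 101-0, 1011-
Minterm coverage:
  m4 ⊆ -0100,0010-
  m7 ⊆ --111,001-1
  m9 ⊆ -1001,010-1
  m10 ⊆ 0101- [E]
  m11 ⊆ 01-11,010-1,0101-
  m15 ⊆ --111,01-11
  m17 ⊆ 1-001 [E]
  m18 ⊆ 10-10 [E]
  m20 ⊆ -0100,1-100,101-0
  m22 ⊆ 10-10,101-0,1011-
  m28 ⊆ 1-100 [E]
E = {0101-, 1-001, 1-100, 10-10}

YES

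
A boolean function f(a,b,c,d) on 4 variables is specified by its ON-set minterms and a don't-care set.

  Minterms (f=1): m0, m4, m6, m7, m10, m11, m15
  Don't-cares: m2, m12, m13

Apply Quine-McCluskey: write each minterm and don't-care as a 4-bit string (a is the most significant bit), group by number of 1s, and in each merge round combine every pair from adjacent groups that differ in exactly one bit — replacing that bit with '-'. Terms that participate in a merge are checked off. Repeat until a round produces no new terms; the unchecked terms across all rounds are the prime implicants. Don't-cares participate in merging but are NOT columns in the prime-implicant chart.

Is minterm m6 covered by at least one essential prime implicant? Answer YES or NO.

[col 0] 0000*, 0010*, 0100*, 0110*, 0111*, 1010*, 1011*, 1100*, 1101*, 1111*
[col 1] -010, -100, -111, 0-00*, 0-10*, 00-0*, 01-0*, 011-, 1-11, 101-, 11-1, 110-
[col 2] 0--0
Prime implicants: -010, -100, -111, 0--0, 011-, 1-11, 101-, 11-1, 110-
PI chart (minterm → PIs covering it):
  0 | 0--0  (sole → essential)
  4 | -100,0--0
  6 | 0--0,011-
  7 | -111,011-
  10 | -010,101-
  11 | 1-11,101-
  15 | -111,1-11,11-1
Essential prime implicants: 0--0

YES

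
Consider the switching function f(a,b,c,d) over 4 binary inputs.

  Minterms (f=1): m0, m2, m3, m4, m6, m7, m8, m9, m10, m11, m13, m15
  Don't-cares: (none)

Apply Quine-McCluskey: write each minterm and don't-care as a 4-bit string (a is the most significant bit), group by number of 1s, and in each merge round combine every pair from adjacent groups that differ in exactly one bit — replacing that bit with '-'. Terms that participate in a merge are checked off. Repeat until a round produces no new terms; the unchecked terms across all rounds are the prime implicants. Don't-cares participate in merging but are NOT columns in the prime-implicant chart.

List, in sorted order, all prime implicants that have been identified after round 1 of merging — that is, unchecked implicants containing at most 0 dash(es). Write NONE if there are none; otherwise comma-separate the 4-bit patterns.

Round 0: 0000✓ 0010✓ 0011✓ 0100✓ 0110✓ 0111✓ 1000✓ 1001✓ 1010✓ 1011✓ 1101✓ 1111✓
Round 1: -000✓ -010✓ -011✓ -111✓ 0-00✓ 0-10✓ 0-11✓ 00-0✓ 001-✓ 01-0✓ 011-✓ 1-01✓ 1-11✓ 10-0✓ 10-1✓ 100-✓ 101-✓ 11-1✓
Round 2: --11 -0-0 -01- 0--0 0-1- 1--1 10--
PIs = {--11, -0-0, -01-, 0--0, 0-1-, 1--1, 10--}

NONE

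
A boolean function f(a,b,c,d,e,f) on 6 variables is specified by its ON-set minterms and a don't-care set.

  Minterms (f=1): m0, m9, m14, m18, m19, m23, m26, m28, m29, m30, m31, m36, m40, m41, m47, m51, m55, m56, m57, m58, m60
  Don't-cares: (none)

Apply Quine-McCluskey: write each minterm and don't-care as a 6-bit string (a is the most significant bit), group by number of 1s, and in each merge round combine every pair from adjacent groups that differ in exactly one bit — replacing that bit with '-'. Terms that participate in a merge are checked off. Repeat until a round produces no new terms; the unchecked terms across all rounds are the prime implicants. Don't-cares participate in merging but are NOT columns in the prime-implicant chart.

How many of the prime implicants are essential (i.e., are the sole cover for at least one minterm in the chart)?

8

Round 0: 000000 001001✓ 001110✓ 010010✓ 010011✓ 010111✓ 011010✓ 011100✓ 011101✓ 011110✓ 011111✓ 100100 101000✓ 101001✓ 101111 110011✓ 110111✓ 111000✓ 111001✓ 111010✓ 111100✓
Round 1: -01001 -10011✓ -10111✓ -11010 -11100 0-1110 01-010 01-111 010-11✓ 01001- 011-10 0111-0✓ 0111-1✓ 01110-✓ 01111-✓ 1-1000✓ 1-1001✓ 10100-✓ 110-11✓ 111-00 1110-0 11100-✓
Round 2: -10-11 0111-- 1-100-
PIs = {-01001, -10-11, -11010, -11100, 0-1110, 000000, 01-010, 01-111, 01001-, 011-10, 0111--, 1-100-, 100100, 101111, 111-00, 1110-0}
Coverage chart:
  m0: 000000 ←essential
  m9: -01001 ←essential
  m14: 0-1110 ←essential
  m18: 01-010,01001-
  m19: -10-11,01001-
  m23: -10-11,01-111
  m26: -11010,01-010,011-10
  m28: -11100,0111--
  m29: 0111-- ←essential
  m30: 0-1110,011-10,0111--
  m31: 01-111,0111--
  m36: 100100 ←essential
  m40: 1-100- ←essential
  m41: -01001,1-100-
  m47: 101111 ←essential
  m51: -10-11 ←essential
  m55: -10-11 ←essential
  m56: 1-100-,111-00,1110-0
  m57: 1-100- ←essential
  m58: -11010,1110-0
  m60: -11100,111-00
Essential: -01001, -10-11, 0-1110, 000000, 0111--, 1-100-, 100100, 101111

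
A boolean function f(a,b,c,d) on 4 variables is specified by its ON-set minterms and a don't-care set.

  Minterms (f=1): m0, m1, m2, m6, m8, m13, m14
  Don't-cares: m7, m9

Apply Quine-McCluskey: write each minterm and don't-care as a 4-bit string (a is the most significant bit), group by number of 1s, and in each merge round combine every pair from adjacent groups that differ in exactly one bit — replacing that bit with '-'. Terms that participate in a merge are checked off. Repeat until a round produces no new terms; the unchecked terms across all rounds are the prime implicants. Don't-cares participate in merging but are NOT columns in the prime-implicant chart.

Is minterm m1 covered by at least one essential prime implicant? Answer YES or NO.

YES

Round 0: 0000✓ 0001✓ 0010✓ 0110✓ 0111✓ 1000✓ 1001✓ 1101✓ 1110✓
Round 1: -000✓ -001✓ -110 0-10 00-0 000-✓ 011- 1-01 100-✓
Round 2: -00-
PIs = {-00-, -110, 0-10, 00-0, 011-, 1-01}
Coverage chart:
  m0: -00-,00-0
  m1: -00- ←essential
  m2: 0-10,00-0
  m6: -110,0-10,011-
  m8: -00- ←essential
  m13: 1-01 ←essential
  m14: -110 ←essential
Essential: -00-, -110, 1-01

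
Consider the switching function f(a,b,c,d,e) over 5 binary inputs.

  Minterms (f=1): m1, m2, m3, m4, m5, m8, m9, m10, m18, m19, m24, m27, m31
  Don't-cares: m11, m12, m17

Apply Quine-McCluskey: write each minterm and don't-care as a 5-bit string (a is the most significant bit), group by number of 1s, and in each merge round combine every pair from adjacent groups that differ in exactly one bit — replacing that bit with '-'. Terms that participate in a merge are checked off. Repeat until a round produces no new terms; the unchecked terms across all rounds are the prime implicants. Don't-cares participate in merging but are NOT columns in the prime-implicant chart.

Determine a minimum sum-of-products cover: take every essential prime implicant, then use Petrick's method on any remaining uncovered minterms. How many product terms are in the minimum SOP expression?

6

Round 0: 00001✓ 00010✓ 00011✓ 00100✓ 00101✓ 01000✓ 01001✓ 01010✓ 01011✓ 01100✓ 10001✓ 10010✓ 10011✓ 11000✓ 11011✓ 11111✓
Round 1: -0001✓ -0010✓ -0011✓ -1000 -1011✓ 0-001✓ 0-010✓ 0-011✓ 0-100 00-01 000-1✓ 0001-✓ 0010- 01-00 010-0✓ 010-1✓ 0100-✓ 0101-✓ 1-011✓ 100-1✓ 1001-✓ 11-11
Round 2: --011 -00-1 -001- 0-0-1 0-01- 010--
PIs = {--011, -00-1, -001-, -1000, 0-0-1, 0-01-, 0-100, 00-01, 0010-, 01-00, 010--, 11-11}
Coverage chart:
  m1: -00-1,0-0-1,00-01
  m2: -001-,0-01-
  m3: --011,-00-1,-001-,0-0-1,0-01-
  m4: 0-100,0010-
  m5: 00-01,0010-
  m8: -1000,01-00,010--
  m9: 0-0-1,010--
  m10: 0-01-,010--
  m18: -001- ←essential
  m19: --011,-00-1,-001-
  m24: -1000 ←essential
  m27: --011,11-11
  m31: 11-11 ←essential
Essential: -001-, -1000, 11-11
Petrick residual → -00-1, 0010-, 010--
Min cover (6 terms): b'c'e + b'c'd + bc'd'e' + a'b'cd' + a'bc' + abde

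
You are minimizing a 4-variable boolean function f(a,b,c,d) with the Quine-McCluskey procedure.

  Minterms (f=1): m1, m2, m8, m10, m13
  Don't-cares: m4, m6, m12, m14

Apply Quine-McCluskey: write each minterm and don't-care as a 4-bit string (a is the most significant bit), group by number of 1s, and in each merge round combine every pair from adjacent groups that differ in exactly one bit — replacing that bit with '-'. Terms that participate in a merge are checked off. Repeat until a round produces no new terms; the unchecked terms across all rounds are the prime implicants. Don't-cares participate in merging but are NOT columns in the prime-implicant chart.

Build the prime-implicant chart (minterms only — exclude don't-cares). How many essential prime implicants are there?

[col 0] 0001, 0010*, 0100*, 0110*, 1000*, 1010*, 1100*, 1101*, 1110*
[col 1] -010*, -100*, -110*, 0-10*, 01-0*, 1-00*, 1-10*, 10-0*, 11-0*, 110-
[col 2] --10, -1-0, 1--0
Prime implicants: --10, -1-0, 0001, 1--0, 110-
PI chart (minterm → PIs covering it):
  1 | 0001  (sole → essential)
  2 | --10  (sole → essential)
  8 | 1--0  (sole → essential)
  10 | --10,1--0
  13 | 110-  (sole → essential)
Essential prime implicants: --10, 0001, 1--0, 110-

4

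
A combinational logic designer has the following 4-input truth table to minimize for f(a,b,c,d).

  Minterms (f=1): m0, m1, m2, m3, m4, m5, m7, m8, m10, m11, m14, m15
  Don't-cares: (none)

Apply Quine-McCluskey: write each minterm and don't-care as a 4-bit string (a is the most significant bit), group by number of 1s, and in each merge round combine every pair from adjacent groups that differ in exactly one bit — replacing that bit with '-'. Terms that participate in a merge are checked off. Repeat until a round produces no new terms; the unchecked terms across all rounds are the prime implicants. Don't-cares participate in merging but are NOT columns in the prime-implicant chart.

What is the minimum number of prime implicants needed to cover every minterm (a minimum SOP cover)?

size-2^0 implicants → 0000(✓)  0001(✓)  0010(✓)  0011(✓)  0100(✓)  0101(✓)  0111(✓)  1000(✓)  1010(✓)  1011(✓)  1110(✓)  1111(✓)
size-2^1 implicants → -000(✓)  -010(✓)  -011(✓)  -111(✓)  0-00(✓)  0-01(✓)  0-11(✓)  00-0(✓)  00-1(✓)  000-(✓)  001-(✓)  01-1(✓)  010-(✓)  1-10(✓)  1-11(✓)  10-0(✓)  101-(✓)  111-(✓)
size-2^2 implicants → --11  -0-0  -01-  0--1  0-0-  00--  1-1-
Unchecked terms (primes): --11, -0-0, -01-, 0--1, 0-0-, 00--, 1-1-
Minterm coverage:
  m0 ⊆ -0-0,0-0-,00--
  m1 ⊆ 0--1,0-0-,00--
  m2 ⊆ -0-0,-01-,00--
  m3 ⊆ --11,-01-,0--1,00--
  m4 ⊆ 0-0- [E]
  m5 ⊆ 0--1,0-0-
  m7 ⊆ --11,0--1
  m8 ⊆ -0-0 [E]
  m10 ⊆ -0-0,-01-,1-1-
  m11 ⊆ --11,-01-,1-1-
  m14 ⊆ 1-1- [E]
  m15 ⊆ --11,1-1-
E = {-0-0, 0-0-, 1-1-}
Petrick residual → --11
Cover = cd + b'd' + a'c' + ac  |cover|=4

4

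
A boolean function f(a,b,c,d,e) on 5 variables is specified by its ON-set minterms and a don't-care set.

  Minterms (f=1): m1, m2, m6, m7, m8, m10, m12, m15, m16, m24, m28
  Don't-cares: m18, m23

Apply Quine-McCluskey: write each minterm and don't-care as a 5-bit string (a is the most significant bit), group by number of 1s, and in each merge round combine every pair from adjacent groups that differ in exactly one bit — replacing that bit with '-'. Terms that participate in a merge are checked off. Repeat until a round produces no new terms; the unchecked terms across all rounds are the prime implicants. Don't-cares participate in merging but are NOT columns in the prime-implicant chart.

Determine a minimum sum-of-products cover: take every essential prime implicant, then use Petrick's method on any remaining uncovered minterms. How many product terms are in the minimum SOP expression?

6

[col 0] 00001, 00010*, 00110*, 00111*, 01000*, 01010*, 01100*, 01111*, 10000*, 10010*, 10111*, 11000*, 11100*
[col 1] -0010, -0111, -1000*, -1100*, 0-010, 0-111, 00-10, 0011-, 01-00*, 010-0, 1-000, 100-0, 11-00*
[col 2] -1-00
Prime implicants: -0010, -0111, -1-00, 0-010, 0-111, 00-10, 00001, 0011-, 010-0, 1-000, 100-0
PI chart (minterm → PIs covering it):
  1 | 00001  (sole → essential)
  2 | -0010,0-010,00-10
  6 | 00-10,0011-
  7 | -0111,0-111,0011-
  8 | -1-00,010-0
  10 | 0-010,010-0
  12 | -1-00  (sole → essential)
  15 | 0-111  (sole → essential)
  16 | 1-000,100-0
  24 | -1-00,1-000
  28 | -1-00  (sole → essential)
Essential prime implicants: -1-00, 0-111, 00001
Petrick residual → 0-010, 00-10, 1-000
Minimum SOP uses 6 PIs: bd'e' + a'c'de' + a'cde + a'b'de' + a'b'c'd'e + ac'd'e'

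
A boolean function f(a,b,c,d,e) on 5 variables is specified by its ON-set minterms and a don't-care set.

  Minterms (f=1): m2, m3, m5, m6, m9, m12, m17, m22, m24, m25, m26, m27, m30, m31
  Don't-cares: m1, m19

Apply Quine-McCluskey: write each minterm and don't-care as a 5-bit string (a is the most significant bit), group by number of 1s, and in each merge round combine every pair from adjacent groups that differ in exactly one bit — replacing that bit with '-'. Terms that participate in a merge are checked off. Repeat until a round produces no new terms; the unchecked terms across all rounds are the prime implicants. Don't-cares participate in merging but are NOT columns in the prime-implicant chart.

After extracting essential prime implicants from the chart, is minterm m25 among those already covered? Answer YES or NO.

size-2^0 implicants → 00001(✓)  00010(✓)  00011(✓)  00101(✓)  00110(✓)  01001(✓)  01100  10001(✓)  10011(✓)  10110(✓)  11000(✓)  11001(✓)  11010(✓)  11011(✓)  11110(✓)  11111(✓)
size-2^1 implicants → -0001(✓)  -0011(✓)  -0110  -1001(✓)  0-001(✓)  00-01  00-10  000-1(✓)  0001-  1-001(✓)  1-011(✓)  1-110  100-1(✓)  11-10(✓)  11-11(✓)  110-0(✓)  110-1(✓)  1100-(✓)  1101-(✓)  1111-(✓)
size-2^2 implicants → --001  -00-1  1-0-1  11-1-  110--
Unchecked terms (primes): --001, -00-1, -0110, 00-01, 00-10, 0001-, 01100, 1-0-1, 1-110, 11-1-, 110--
Minterm coverage:
  m2 ⊆ 00-10,0001-
  m3 ⊆ -00-1,0001-
  m5 ⊆ 00-01 [E]
  m6 ⊆ -0110,00-10
  m9 ⊆ --001 [E]
  m12 ⊆ 01100 [E]
  m17 ⊆ --001,-00-1,1-0-1
  m22 ⊆ -0110,1-110
  m24 ⊆ 110-- [E]
  m25 ⊆ --001,1-0-1,110--
  m26 ⊆ 11-1-,110--
  m27 ⊆ 1-0-1,11-1-,110--
  m30 ⊆ 1-110,11-1-
  m31 ⊆ 11-1- [E]
E = {--001, 00-01, 01100, 11-1-, 110--}

YES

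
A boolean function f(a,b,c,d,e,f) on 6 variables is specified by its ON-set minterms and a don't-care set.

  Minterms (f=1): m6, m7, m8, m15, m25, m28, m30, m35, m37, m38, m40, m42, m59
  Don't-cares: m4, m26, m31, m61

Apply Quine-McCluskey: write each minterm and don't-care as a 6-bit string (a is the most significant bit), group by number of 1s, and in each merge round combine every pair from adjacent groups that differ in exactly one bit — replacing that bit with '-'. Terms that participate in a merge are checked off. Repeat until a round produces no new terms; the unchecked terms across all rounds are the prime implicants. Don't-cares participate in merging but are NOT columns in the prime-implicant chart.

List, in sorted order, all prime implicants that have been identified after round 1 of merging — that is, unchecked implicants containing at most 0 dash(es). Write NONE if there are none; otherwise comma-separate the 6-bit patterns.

011001, 100011, 100101, 111011, 111101

Round 0: 000100✓ 000110✓ 000111✓ 001000✓ 001111✓ 011001 011010✓ 011100✓ 011110✓ 011111✓ 100011 100101 100110✓ 101000✓ 101010✓ 111011 111101
Round 1: -00110 -01000 0-1111 00-111 0001-0 00011- 011-10 0111-0 01111- 1010-0
PIs = {-00110, -01000, 0-1111, 00-111, 0001-0, 00011-, 011-10, 011001, 0111-0, 01111-, 100011, 100101, 1010-0, 111011, 111101}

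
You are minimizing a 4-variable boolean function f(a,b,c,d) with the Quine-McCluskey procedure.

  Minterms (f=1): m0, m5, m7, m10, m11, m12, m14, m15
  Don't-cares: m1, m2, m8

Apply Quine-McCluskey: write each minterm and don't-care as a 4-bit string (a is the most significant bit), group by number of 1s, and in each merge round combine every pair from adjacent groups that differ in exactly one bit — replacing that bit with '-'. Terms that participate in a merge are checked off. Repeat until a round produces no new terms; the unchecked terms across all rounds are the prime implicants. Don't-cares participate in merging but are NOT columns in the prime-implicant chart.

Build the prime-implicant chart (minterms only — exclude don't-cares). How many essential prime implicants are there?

2

size-2^0 implicants → 0000(✓)  0001(✓)  0010(✓)  0101(✓)  0111(✓)  1000(✓)  1010(✓)  1011(✓)  1100(✓)  1110(✓)  1111(✓)
size-2^1 implicants → -000(✓)  -010(✓)  -111  0-01  00-0(✓)  000-  01-1  1-00(✓)  1-10(✓)  1-11(✓)  10-0(✓)  101-(✓)  11-0(✓)  111-(✓)
size-2^2 implicants → -0-0  1--0  1-1-
Unchecked terms (primes): -0-0, -111, 0-01, 000-, 01-1, 1--0, 1-1-
Minterm coverage:
  m0 ⊆ -0-0,000-
  m5 ⊆ 0-01,01-1
  m7 ⊆ -111,01-1
  m10 ⊆ -0-0,1--0,1-1-
  m11 ⊆ 1-1- [E]
  m12 ⊆ 1--0 [E]
  m14 ⊆ 1--0,1-1-
  m15 ⊆ -111,1-1-
E = {1--0, 1-1-}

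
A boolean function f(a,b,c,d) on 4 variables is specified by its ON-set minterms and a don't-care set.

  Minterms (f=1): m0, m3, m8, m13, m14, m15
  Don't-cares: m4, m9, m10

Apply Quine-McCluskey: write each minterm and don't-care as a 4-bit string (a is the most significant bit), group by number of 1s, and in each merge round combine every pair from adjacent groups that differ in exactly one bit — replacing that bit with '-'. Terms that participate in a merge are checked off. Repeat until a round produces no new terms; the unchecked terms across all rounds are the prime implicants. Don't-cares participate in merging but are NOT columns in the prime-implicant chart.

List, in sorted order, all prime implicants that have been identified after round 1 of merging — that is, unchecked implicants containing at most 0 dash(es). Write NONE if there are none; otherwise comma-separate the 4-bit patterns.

[col 0] 0000*, 0011, 0100*, 1000*, 1001*, 1010*, 1101*, 1110*, 1111*
[col 1] -000, 0-00, 1-01, 1-10, 10-0, 100-, 11-1, 111-
Prime implicants: -000, 0-00, 0011, 1-01, 1-10, 10-0, 100-, 11-1, 111-

0011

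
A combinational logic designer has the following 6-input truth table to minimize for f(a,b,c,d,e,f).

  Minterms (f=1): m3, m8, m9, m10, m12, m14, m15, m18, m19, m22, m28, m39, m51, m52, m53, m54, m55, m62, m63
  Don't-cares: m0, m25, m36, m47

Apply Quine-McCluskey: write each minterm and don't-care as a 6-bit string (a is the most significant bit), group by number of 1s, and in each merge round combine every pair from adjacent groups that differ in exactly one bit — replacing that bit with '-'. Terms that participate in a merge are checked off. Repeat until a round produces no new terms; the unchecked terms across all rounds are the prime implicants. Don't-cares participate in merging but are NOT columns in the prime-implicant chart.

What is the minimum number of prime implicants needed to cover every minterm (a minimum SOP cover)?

Round 0: 000000✓ 000011✓ 001000✓ 001001✓ 001010✓ 001100✓ 001110✓ 001111✓ 010010✓ 010011✓ 010110✓ 011001✓ 011100✓ 100100✓ 100111✓ 101111✓ 110011✓ 110100✓ 110101✓ 110110✓ 110111✓ 111110✓ 111111✓
Round 1: -01111 -10011 -10110 0-0011 0-1001 0-1100 00-000 001-00✓ 001-10✓ 0010-0✓ 00100- 0011-0✓ 00111- 010-10 01001- 1-0100 1-0111✓ 1-1111✓ 10-111✓ 11-110✓ 11-111✓ 110-11 1101-0✓ 1101-1✓ 11010-✓ 11011-✓ 11111-✓
Round 2: 001--0 1--111 11-11- 1101--
PIs = {-01111, -10011, -10110, 0-0011, 0-1001, 0-1100, 00-000, 001--0, 00100-, 00111-, 010-10, 01001-, 1--111, 1-0100, 11-11-, 110-11, 1101--}
Coverage chart:
  m3: 0-0011 ←essential
  m8: 00-000,001--0,00100-
  m9: 0-1001,00100-
  m10: 001--0 ←essential
  m12: 0-1100,001--0
  m14: 001--0,00111-
  m15: -01111,00111-
  m18: 010-10,01001-
  m19: -10011,0-0011,01001-
  m22: -10110,010-10
  m28: 0-1100 ←essential
  m39: 1--111 ←essential
  m51: -10011,110-11
  m52: 1-0100,1101--
  m53: 1101-- ←essential
  m54: -10110,11-11-,1101--
  m55: 1--111,11-11-,110-11,1101--
  m62: 11-11- ←essential
  m63: 1--111,11-11-
Essential: 0-0011, 0-1100, 001--0, 1--111, 11-11-, 1101--
Petrick residual → -01111, -10011, 0-1001, 010-10
Min cover (10 terms): b'cdef + bc'd'ef + a'c'd'ef + a'cd'e'f + a'cde'f' + a'b'cf' + a'bc'ef' + adef + abde + abc'd

10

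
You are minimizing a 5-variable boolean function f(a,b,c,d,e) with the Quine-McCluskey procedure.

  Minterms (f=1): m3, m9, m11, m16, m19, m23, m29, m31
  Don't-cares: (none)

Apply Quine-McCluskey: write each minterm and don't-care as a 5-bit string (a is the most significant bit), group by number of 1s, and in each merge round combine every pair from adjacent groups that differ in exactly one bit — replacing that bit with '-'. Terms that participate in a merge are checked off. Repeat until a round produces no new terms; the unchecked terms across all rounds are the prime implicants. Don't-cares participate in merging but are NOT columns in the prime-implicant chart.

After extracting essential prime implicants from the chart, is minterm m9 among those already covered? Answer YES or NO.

YES

size-2^0 implicants → 00011(✓)  01001(✓)  01011(✓)  10000  10011(✓)  10111(✓)  11101(✓)  11111(✓)
size-2^1 implicants → -0011  0-011  010-1  1-111  10-11  111-1
Unchecked terms (primes): -0011, 0-011, 010-1, 1-111, 10-11, 10000, 111-1
Minterm coverage:
  m3 ⊆ -0011,0-011
  m9 ⊆ 010-1 [E]
  m11 ⊆ 0-011,010-1
  m16 ⊆ 10000 [E]
  m19 ⊆ -0011,10-11
  m23 ⊆ 1-111,10-11
  m29 ⊆ 111-1 [E]
  m31 ⊆ 1-111,111-1
E = {010-1, 10000, 111-1}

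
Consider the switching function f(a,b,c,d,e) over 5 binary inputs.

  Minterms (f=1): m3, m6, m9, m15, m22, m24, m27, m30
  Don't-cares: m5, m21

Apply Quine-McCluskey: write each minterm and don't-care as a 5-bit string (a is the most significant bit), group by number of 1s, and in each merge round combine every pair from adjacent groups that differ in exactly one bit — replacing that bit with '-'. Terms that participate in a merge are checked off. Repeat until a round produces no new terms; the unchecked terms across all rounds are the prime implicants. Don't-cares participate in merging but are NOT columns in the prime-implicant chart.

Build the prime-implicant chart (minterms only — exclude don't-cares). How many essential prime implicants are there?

Round 0: 00011 00101✓ 00110✓ 01001 01111 10101✓ 10110✓ 11000 11011 11110✓
Round 1: -0101 -0110 1-110
PIs = {-0101, -0110, 00011, 01001, 01111, 1-110, 11000, 11011}
Coverage chart:
  m3: 00011 ←essential
  m6: -0110 ←essential
  m9: 01001 ←essential
  m15: 01111 ←essential
  m22: -0110,1-110
  m24: 11000 ←essential
  m27: 11011 ←essential
  m30: 1-110 ←essential
Essential: -0110, 00011, 01001, 01111, 1-110, 11000, 11011

7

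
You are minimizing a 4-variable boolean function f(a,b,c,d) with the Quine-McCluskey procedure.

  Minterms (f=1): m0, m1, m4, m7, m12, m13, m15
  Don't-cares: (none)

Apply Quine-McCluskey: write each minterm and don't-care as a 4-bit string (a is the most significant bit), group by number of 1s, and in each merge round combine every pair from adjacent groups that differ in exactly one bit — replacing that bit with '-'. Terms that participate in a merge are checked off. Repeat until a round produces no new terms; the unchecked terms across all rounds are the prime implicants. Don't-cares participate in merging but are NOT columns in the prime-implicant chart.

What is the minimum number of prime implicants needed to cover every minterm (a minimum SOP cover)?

4

Round 0: 0000✓ 0001✓ 0100✓ 0111✓ 1100✓ 1101✓ 1111✓
Round 1: -100 -111 0-00 000- 11-1 110-
PIs = {-100, -111, 0-00, 000-, 11-1, 110-}
Coverage chart:
  m0: 0-00,000-
  m1: 000- ←essential
  m4: -100,0-00
  m7: -111 ←essential
  m12: -100,110-
  m13: 11-1,110-
  m15: -111,11-1
Essential: -111, 000-
Petrick residual → -100, 11-1
Min cover (4 terms): bc'd' + bcd + a'b'c' + abd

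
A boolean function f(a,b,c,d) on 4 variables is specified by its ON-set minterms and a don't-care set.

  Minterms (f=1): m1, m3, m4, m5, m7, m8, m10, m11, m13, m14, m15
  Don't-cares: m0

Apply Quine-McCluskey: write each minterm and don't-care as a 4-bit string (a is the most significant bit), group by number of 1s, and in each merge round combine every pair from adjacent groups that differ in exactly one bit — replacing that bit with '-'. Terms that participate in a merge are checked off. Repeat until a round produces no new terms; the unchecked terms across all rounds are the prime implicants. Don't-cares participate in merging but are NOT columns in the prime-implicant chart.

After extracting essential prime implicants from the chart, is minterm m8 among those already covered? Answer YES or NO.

Round 0: 0000✓ 0001✓ 0011✓ 0100✓ 0101✓ 0111✓ 1000✓ 1010✓ 1011✓ 1101✓ 1110✓ 1111✓
Round 1: -000 -011✓ -101✓ -111✓ 0-00✓ 0-01✓ 0-11✓ 00-1✓ 000-✓ 01-1✓ 010-✓ 1-10✓ 1-11✓ 10-0 101-✓ 11-1✓ 111-✓
Round 2: --11 -1-1 0--1 0-0- 1-1-
PIs = {--11, -000, -1-1, 0--1, 0-0-, 1-1-, 10-0}
Coverage chart:
  m1: 0--1,0-0-
  m3: --11,0--1
  m4: 0-0- ←essential
  m5: -1-1,0--1,0-0-
  m7: --11,-1-1,0--1
  m8: -000,10-0
  m10: 1-1-,10-0
  m11: --11,1-1-
  m13: -1-1 ←essential
  m14: 1-1- ←essential
  m15: --11,-1-1,1-1-
Essential: -1-1, 0-0-, 1-1-

NO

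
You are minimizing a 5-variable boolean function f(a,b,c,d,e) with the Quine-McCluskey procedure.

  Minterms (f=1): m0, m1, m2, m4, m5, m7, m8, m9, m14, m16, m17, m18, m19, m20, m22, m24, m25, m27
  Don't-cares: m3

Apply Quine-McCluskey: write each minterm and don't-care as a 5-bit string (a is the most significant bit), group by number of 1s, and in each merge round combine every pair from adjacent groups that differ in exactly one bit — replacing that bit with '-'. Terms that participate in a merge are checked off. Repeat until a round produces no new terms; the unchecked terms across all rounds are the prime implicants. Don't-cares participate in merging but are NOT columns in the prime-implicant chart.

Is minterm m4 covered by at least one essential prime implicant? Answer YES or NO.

NO

size-2^0 implicants → 00000(✓)  00001(✓)  00010(✓)  00011(✓)  00100(✓)  00101(✓)  00111(✓)  01000(✓)  01001(✓)  01110  10000(✓)  10001(✓)  10010(✓)  10011(✓)  10100(✓)  10110(✓)  11000(✓)  11001(✓)  11011(✓)
size-2^1 implicants → -0000(✓)  -0001(✓)  -0010(✓)  -0011(✓)  -0100(✓)  -1000(✓)  -1001(✓)  0-000(✓)  0-001(✓)  00-00(✓)  00-01(✓)  00-11(✓)  000-0(✓)  000-1(✓)  0000-(✓)  0001-(✓)  001-1(✓)  0010-(✓)  0100-(✓)  1-000(✓)  1-001(✓)  1-011(✓)  10-00(✓)  10-10(✓)  100-0(✓)  100-1(✓)  1000-(✓)  1001-(✓)  101-0(✓)  110-1(✓)  1100-(✓)
size-2^2 implicants → --000(✓)  --001(✓)  -0-00  -00-0(✓)  -00-1(✓)  -000-(✓)  -001-(✓)  -100-(✓)  0-00-(✓)  00--1  00-0-  000--(✓)  1-0-1  1-00-(✓)  10--0  100--(✓)
size-2^3 implicants → --00-  -00--
Unchecked terms (primes): --00-, -0-00, -00--, 00--1, 00-0-, 01110, 1-0-1, 10--0
Minterm coverage:
  m0 ⊆ --00-,-0-00,-00--,00-0-
  m1 ⊆ --00-,-00--,00--1,00-0-
  m2 ⊆ -00-- [E]
  m4 ⊆ -0-00,00-0-
  m5 ⊆ 00--1,00-0-
  m7 ⊆ 00--1 [E]
  m8 ⊆ --00- [E]
  m9 ⊆ --00- [E]
  m14 ⊆ 01110 [E]
  m16 ⊆ --00-,-0-00,-00--,10--0
  m17 ⊆ --00-,-00--,1-0-1
  m18 ⊆ -00--,10--0
  m19 ⊆ -00--,1-0-1
  m20 ⊆ -0-00,10--0
  m22 ⊆ 10--0 [E]
  m24 ⊆ --00- [E]
  m25 ⊆ --00-,1-0-1
  m27 ⊆ 1-0-1 [E]
E = {--00-, -00--, 00--1, 01110, 1-0-1, 10--0}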